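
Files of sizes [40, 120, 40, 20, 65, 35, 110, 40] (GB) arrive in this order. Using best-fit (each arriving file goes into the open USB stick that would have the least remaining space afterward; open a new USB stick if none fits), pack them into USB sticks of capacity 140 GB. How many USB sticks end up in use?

4

  40 → USB stick 1 (new)  [load 40/140]
  120 → USB stick 2 (new)  [load 120/140]
  40 → USB stick 1  [load 80/140]
  20 → USB stick 2  [load 140/140]
  65 → USB stick 3 (new)  [load 65/140]
  35 → USB stick 1  [load 115/140]
  110 → USB stick 4 (new)  [load 110/140]
  40 → USB stick 3  [load 105/140]
4 USB sticks opened.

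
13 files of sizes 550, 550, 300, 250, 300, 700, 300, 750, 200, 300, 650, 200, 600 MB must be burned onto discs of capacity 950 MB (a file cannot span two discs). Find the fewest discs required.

7

Total = 750 + 700 + 650 + 600 + 550 + 550 + 300 + 300 + 300 + 300 + 250 + 200 + 200 = 5650 MB.
Lower bound: ⌈5650/950⌉ = 6 discs.
A packing using 7 discs:
  disc 1: 750 + 200 = 950
  disc 2: 700 + 250 = 950
  disc 3: 650 + 300 = 950
  disc 4: 600 + 300 = 900
  disc 5: 550 + 300 = 850
  disc 6: 550 + 300 = 850
  disc 7: 200 = 200
No arrangement into 6 discs stays within capacity, so 7 is optimal.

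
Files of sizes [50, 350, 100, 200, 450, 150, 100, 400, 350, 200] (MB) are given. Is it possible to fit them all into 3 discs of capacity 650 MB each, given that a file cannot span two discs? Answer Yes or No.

No

Total = 2350 MB; ⌈2350/650⌉ = 4.
At least 4 discs are required, but only 3 are allowed.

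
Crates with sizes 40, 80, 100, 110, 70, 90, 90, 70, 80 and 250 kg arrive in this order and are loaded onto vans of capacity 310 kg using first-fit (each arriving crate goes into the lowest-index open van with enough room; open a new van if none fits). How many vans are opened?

4

  40 → van 1 (new)  [load 40/310]
  80 → van 1  [load 120/310]
  100 → van 1  [load 220/310]
  110 → van 2 (new)  [load 110/310]
  70 → van 1  [load 290/310]
  90 → van 2  [load 200/310]
  90 → van 2  [load 290/310]
  70 → van 3 (new)  [load 70/310]
  80 → van 3  [load 150/310]
  250 → van 4 (new)  [load 250/310]
4 vans opened.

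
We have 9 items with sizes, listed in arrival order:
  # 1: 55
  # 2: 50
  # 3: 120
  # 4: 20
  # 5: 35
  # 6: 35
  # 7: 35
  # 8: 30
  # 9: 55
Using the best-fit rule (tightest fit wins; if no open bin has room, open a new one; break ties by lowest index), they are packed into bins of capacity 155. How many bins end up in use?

  55 → bin 1 (new)  [load 55/155]
  50 → bin 1  [load 105/155]
  120 → bin 2 (new)  [load 120/155]
  20 → bin 2  [load 140/155]
  35 → bin 1  [load 140/155]
  35 → bin 3 (new)  [load 35/155]
  35 → bin 3  [load 70/155]
  30 → bin 3  [load 100/155]
  55 → bin 3  [load 155/155]
3 bins opened.

3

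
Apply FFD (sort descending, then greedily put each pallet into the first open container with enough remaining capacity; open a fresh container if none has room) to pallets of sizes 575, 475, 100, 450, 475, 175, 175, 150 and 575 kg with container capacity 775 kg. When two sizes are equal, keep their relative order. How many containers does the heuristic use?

Sorted descending: 575, 575, 475, 475, 450, 175, 175, 150, 100.
  575 → container 1 (new)  [load 575/775]
  575 → container 2 (new)  [load 575/775]
  475 → container 3 (new)  [load 475/775]
  475 → container 4 (new)  [load 475/775]
  450 → container 5 (new)  [load 450/775]
  175 → container 1  [load 750/775]
  175 → container 2  [load 750/775]
  150 → container 3  [load 625/775]
  100 → container 3  [load 725/775]
5 containers opened.

5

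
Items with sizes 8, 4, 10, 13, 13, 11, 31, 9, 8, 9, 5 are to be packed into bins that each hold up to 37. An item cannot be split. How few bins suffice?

4

Total = 31 + 13 + 13 + 11 + 10 + 9 + 9 + 8 + 8 + 5 + 4 = 121.
Lower bound: ⌈121/37⌉ = 4 bins.
A packing using 4 bins:
  bin 1: 31 + 5 = 36
  bin 2: 13 + 13 + 11 = 37
  bin 3: 10 + 9 + 9 + 8 = 36
  bin 4: 8 + 4 = 12
This matches the lower bound, so 4 is optimal.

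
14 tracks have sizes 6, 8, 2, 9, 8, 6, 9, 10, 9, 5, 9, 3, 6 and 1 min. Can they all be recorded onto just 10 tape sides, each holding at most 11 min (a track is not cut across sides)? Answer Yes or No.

Yes

A valid assignment using 10 tape sides:
  side 1: 10 + 1 = 11
  side 2: 9 + 2 = 11
  side 3: 9 = 9
  side 4: 9 = 9
  side 5: 9 = 9
  side 6: 8 + 3 = 11
  side 7: 8 = 8
  side 8: 6 + 5 = 11
  side 9: 6 = 6
  side 10: 6 = 6
Every load is within 11 min, so 10 tape sides suffice.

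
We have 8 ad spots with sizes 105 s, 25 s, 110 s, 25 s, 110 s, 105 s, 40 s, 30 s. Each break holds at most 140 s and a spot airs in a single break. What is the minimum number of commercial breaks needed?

5

Total = 110 + 110 + 105 + 105 + 40 + 30 + 25 + 25 = 550 s.
Lower bound: ⌈550/140⌉ = 4 commercial breaks.
A packing using 5 commercial breaks:
  break 1: 110 + 30 = 140
  break 2: 110 + 25 = 135
  break 3: 105 + 25 = 130
  break 4: 105 = 105
  break 5: 40 = 40
No arrangement into 4 commercial breaks stays within capacity, so 5 is optimal.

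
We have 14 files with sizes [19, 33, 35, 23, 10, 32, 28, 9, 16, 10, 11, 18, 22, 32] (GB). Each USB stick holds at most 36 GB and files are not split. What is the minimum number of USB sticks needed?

Total = 35 + 33 + 32 + 32 + 28 + 23 + 22 + 19 + 18 + 16 + 11 + 10 + 10 + 9 = 298 GB.
Lower bound: ⌈298/36⌉ = 9 USB sticks.
A packing using 10 USB sticks:
  USB stick 1: 35 = 35
  USB stick 2: 33 = 33
  USB stick 3: 32 = 32
  USB stick 4: 32 = 32
  USB stick 5: 28 = 28
  USB stick 6: 23 + 11 = 34
  USB stick 7: 22 + 10 = 32
  USB stick 8: 19 + 16 = 35
  USB stick 9: 18 + 10 = 28
  USB stick 10: 9 = 9
No arrangement into 9 USB sticks stays within capacity, so 10 is optimal.

10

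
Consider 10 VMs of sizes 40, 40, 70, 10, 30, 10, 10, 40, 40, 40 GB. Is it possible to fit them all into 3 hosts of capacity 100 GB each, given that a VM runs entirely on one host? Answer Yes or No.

Total = 330 GB; ⌈330/100⌉ = 4.
At least 4 hosts are required, but only 3 are allowed.

No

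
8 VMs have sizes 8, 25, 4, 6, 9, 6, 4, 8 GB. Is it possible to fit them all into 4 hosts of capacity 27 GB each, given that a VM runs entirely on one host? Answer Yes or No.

Yes

A valid assignment using 3 hosts:
  host 1: 25 = 25
  host 2: 9 + 8 + 8 = 25
  host 3: 6 + 6 + 4 + 4 = 20
That uses only 3 ≤ 4, so 4 hosts are enough.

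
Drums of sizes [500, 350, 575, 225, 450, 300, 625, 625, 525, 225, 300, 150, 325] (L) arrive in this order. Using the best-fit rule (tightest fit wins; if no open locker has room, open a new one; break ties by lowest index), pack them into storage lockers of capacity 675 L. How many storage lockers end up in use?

9

  500 → locker 1 (new)  [load 500/675]
  350 → locker 2 (new)  [load 350/675]
  575 → locker 3 (new)  [load 575/675]
  225 → locker 2  [load 575/675]
  450 → locker 4 (new)  [load 450/675]
  300 → locker 5 (new)  [load 300/675]
  625 → locker 6 (new)  [load 625/675]
  625 → locker 7 (new)  [load 625/675]
  525 → locker 8 (new)  [load 525/675]
  225 → locker 4  [load 675/675]
  300 → locker 5  [load 600/675]
  150 → locker 8  [load 675/675]
  325 → locker 9 (new)  [load 325/675]
9 storage lockers opened.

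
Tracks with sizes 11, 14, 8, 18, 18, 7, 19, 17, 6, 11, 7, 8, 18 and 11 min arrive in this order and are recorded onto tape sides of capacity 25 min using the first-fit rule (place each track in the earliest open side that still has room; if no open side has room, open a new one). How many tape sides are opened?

  11 → side 1 (new)  [load 11/25]
  14 → side 1  [load 25/25]
  8 → side 2 (new)  [load 8/25]
  18 → side 3 (new)  [load 18/25]
  18 → side 4 (new)  [load 18/25]
  7 → side 2  [load 15/25]
  19 → side 5 (new)  [load 19/25]
  17 → side 6 (new)  [load 17/25]
  6 → side 2  [load 21/25]
  11 → side 7 (new)  [load 11/25]
  7 → side 3  [load 25/25]
  8 → side 6  [load 25/25]
  18 → side 8 (new)  [load 18/25]
  11 → side 7  [load 22/25]
8 tape sides opened.

8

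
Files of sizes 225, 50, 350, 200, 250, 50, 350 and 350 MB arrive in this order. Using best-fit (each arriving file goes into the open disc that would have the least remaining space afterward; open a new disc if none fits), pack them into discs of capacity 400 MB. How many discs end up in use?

  225 → disc 1 (new)  [load 225/400]
  50 → disc 1  [load 275/400]
  350 → disc 2 (new)  [load 350/400]
  200 → disc 3 (new)  [load 200/400]
  250 → disc 4 (new)  [load 250/400]
  50 → disc 2  [load 400/400]
  350 → disc 5 (new)  [load 350/400]
  350 → disc 6 (new)  [load 350/400]
6 discs opened.

6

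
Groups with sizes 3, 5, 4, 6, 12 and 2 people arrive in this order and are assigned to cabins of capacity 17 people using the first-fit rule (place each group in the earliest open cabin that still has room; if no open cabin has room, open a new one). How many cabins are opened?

3

  3 → cabin 1 (new)  [load 3/17]
  5 → cabin 1  [load 8/17]
  4 → cabin 1  [load 12/17]
  6 → cabin 2 (new)  [load 6/17]
  12 → cabin 3 (new)  [load 12/17]
  2 → cabin 1  [load 14/17]
3 cabins opened.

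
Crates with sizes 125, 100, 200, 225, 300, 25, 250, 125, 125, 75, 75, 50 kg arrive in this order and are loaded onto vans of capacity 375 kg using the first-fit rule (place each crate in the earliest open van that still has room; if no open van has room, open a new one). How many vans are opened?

  125 → van 1 (new)  [load 125/375]
  100 → van 1  [load 225/375]
  200 → van 2 (new)  [load 200/375]
  225 → van 3 (new)  [load 225/375]
  300 → van 4 (new)  [load 300/375]
  25 → van 1  [load 250/375]
  250 → van 5 (new)  [load 250/375]
  125 → van 1  [load 375/375]
  125 → van 2  [load 325/375]
  75 → van 3  [load 300/375]
  75 → van 3  [load 375/375]
  50 → van 2  [load 375/375]
5 vans opened.

5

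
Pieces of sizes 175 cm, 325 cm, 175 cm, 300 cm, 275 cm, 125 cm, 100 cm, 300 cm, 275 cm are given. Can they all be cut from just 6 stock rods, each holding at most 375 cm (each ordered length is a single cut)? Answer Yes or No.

Total = 2050 cm; ⌈2050/375⌉ = 6.
The bound of 6 does not rule out 6, but exhaustive search shows no assignment into 6 stock rods of capacity 375 cm exists — the minimum is 7.

No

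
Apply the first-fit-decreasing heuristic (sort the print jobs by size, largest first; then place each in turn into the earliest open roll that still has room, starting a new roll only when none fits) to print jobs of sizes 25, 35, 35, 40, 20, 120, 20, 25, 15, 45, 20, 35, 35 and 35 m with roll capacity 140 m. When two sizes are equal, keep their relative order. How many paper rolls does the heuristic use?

Sorted descending: 120, 45, 40, 35, 35, 35, 35, 35, 25, 25, 20, 20, 20, 15.
  120 → roll 1 (new)  [load 120/140]
  45 → roll 2 (new)  [load 45/140]
  40 → roll 2  [load 85/140]
  35 → roll 2  [load 120/140]
  35 → roll 3 (new)  [load 35/140]
  35 → roll 3  [load 70/140]
  35 → roll 3  [load 105/140]
  35 → roll 3  [load 140/140]
  25 → roll 4 (new)  [load 25/140]
  25 → roll 4  [load 50/140]
  20 → roll 1  [load 140/140]
  20 → roll 2  [load 140/140]
  20 → roll 4  [load 70/140]
  15 → roll 4  [load 85/140]
4 paper rolls opened.

4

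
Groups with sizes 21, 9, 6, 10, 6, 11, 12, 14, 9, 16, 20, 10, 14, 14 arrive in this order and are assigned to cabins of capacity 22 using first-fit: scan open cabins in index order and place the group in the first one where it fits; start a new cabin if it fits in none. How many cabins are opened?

10

  21 → cabin 1 (new)  [load 21/22]
  9 → cabin 2 (new)  [load 9/22]
  6 → cabin 2  [load 15/22]
  10 → cabin 3 (new)  [load 10/22]
  6 → cabin 2  [load 21/22]
  11 → cabin 3  [load 21/22]
  12 → cabin 4 (new)  [load 12/22]
  14 → cabin 5 (new)  [load 14/22]
  9 → cabin 4  [load 21/22]
  16 → cabin 6 (new)  [load 16/22]
  20 → cabin 7 (new)  [load 20/22]
  10 → cabin 8 (new)  [load 10/22]
  14 → cabin 9 (new)  [load 14/22]
  14 → cabin 10 (new)  [load 14/22]
10 cabins opened.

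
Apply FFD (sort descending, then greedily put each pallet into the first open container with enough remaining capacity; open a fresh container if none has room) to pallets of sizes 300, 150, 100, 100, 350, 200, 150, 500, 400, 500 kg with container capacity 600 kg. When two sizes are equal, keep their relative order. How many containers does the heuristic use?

5

Sorted descending: 500, 500, 400, 350, 300, 200, 150, 150, 100, 100.
  500 → container 1 (new)  [load 500/600]
  500 → container 2 (new)  [load 500/600]
  400 → container 3 (new)  [load 400/600]
  350 → container 4 (new)  [load 350/600]
  300 → container 5 (new)  [load 300/600]
  200 → container 3  [load 600/600]
  150 → container 4  [load 500/600]
  150 → container 5  [load 450/600]
  100 → container 1  [load 600/600]
  100 → container 2  [load 600/600]
5 containers opened.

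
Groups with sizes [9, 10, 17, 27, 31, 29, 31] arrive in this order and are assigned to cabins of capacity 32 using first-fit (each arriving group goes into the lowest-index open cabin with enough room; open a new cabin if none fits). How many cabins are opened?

  9 → cabin 1 (new)  [load 9/32]
  10 → cabin 1  [load 19/32]
  17 → cabin 2 (new)  [load 17/32]
  27 → cabin 3 (new)  [load 27/32]
  31 → cabin 4 (new)  [load 31/32]
  29 → cabin 5 (new)  [load 29/32]
  31 → cabin 6 (new)  [load 31/32]
6 cabins opened.

6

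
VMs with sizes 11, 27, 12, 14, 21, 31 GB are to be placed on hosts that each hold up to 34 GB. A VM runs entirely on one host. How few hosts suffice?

4

Total = 31 + 27 + 21 + 14 + 12 + 11 = 116 GB.
Lower bound: ⌈116/34⌉ = 4 hosts.
A packing using 4 hosts:
  host 1: 31 = 31
  host 2: 27 = 27
  host 3: 21 + 12 = 33
  host 4: 14 + 11 = 25
This matches the lower bound, so 4 is optimal.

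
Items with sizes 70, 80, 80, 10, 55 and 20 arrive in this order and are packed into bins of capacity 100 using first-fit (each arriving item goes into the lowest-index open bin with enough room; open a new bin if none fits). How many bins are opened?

  70 → bin 1 (new)  [load 70/100]
  80 → bin 2 (new)  [load 80/100]
  80 → bin 3 (new)  [load 80/100]
  10 → bin 1  [load 80/100]
  55 → bin 4 (new)  [load 55/100]
  20 → bin 1  [load 100/100]
4 bins opened.

4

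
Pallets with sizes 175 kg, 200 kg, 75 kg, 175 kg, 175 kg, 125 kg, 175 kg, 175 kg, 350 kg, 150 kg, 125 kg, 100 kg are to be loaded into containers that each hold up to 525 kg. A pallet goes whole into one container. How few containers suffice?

Total = 350 + 200 + 175 + 175 + 175 + 175 + 175 + 150 + 125 + 125 + 100 + 75 = 2000 kg.
Lower bound: ⌈2000/525⌉ = 4 containers.
A packing using 4 containers:
  container 1: 350 + 175 = 525
  container 2: 200 + 175 + 150 = 525
  container 3: 175 + 175 + 175 = 525
  container 4: 125 + 125 + 100 + 75 = 425
This matches the lower bound, so 4 is optimal.

4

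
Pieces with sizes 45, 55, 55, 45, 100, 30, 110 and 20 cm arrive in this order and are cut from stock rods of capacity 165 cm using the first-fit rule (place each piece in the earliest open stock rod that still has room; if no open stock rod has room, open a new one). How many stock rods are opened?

3

  45 → stock rod 1 (new)  [load 45/165]
  55 → stock rod 1  [load 100/165]
  55 → stock rod 1  [load 155/165]
  45 → stock rod 2 (new)  [load 45/165]
  100 → stock rod 2  [load 145/165]
  30 → stock rod 3 (new)  [load 30/165]
  110 → stock rod 3  [load 140/165]
  20 → stock rod 2  [load 165/165]
3 stock rods opened.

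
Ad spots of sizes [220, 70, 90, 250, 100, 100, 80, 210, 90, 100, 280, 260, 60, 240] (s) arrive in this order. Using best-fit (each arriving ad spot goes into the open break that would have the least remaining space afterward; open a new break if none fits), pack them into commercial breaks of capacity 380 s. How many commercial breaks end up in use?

7

  220 → break 1 (new)  [load 220/380]
  70 → break 1  [load 290/380]
  90 → break 1  [load 380/380]
  250 → break 2 (new)  [load 250/380]
  100 → break 2  [load 350/380]
  100 → break 3 (new)  [load 100/380]
  80 → break 3  [load 180/380]
  210 → break 4 (new)  [load 210/380]
  90 → break 4  [load 300/380]
  100 → break 3  [load 280/380]
  280 → break 5 (new)  [load 280/380]
  260 → break 6 (new)  [load 260/380]
  60 → break 4  [load 360/380]
  240 → break 7 (new)  [load 240/380]
7 commercial breaks opened.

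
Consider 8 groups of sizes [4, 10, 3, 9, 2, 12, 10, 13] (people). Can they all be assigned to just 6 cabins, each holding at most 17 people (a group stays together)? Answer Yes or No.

Yes

A valid assignment using 5 cabins:
  cabin 1: 13 + 4 = 17
  cabin 2: 12 + 3 + 2 = 17
  cabin 3: 10 = 10
  cabin 4: 10 = 10
  cabin 5: 9 = 9
That uses only 5 ≤ 6, so 6 cabins are enough.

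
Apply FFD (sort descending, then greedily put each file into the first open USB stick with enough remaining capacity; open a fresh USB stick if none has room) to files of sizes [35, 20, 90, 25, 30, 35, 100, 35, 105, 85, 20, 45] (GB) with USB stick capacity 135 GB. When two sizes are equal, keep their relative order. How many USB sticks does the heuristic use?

Sorted descending: 105, 100, 90, 85, 45, 35, 35, 35, 30, 25, 20, 20.
  105 → USB stick 1 (new)  [load 105/135]
  100 → USB stick 2 (new)  [load 100/135]
  90 → USB stick 3 (new)  [load 90/135]
  85 → USB stick 4 (new)  [load 85/135]
  45 → USB stick 3  [load 135/135]
  35 → USB stick 2  [load 135/135]
  35 → USB stick 4  [load 120/135]
  35 → USB stick 5 (new)  [load 35/135]
  30 → USB stick 1  [load 135/135]
  25 → USB stick 5  [load 60/135]
  20 → USB stick 5  [load 80/135]
  20 → USB stick 5  [load 100/135]
5 USB sticks opened.

5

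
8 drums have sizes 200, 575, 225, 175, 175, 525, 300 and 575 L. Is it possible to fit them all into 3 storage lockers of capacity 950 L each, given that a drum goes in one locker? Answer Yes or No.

A valid assignment using 3 storage lockers:
  locker 1: 575 + 300 = 875
  locker 2: 575 + 200 + 175 = 950
  locker 3: 525 + 225 + 175 = 925
Every load is within 950 L, so 3 storage lockers suffice.

Yes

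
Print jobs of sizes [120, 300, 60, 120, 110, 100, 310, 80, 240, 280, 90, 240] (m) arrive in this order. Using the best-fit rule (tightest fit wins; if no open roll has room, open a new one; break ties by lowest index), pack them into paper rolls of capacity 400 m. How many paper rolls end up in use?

6

  120 → roll 1 (new)  [load 120/400]
  300 → roll 2 (new)  [load 300/400]
  60 → roll 2  [load 360/400]
  120 → roll 1  [load 240/400]
  110 → roll 1  [load 350/400]
  100 → roll 3 (new)  [load 100/400]
  310 → roll 4 (new)  [load 310/400]
  80 → roll 4  [load 390/400]
  240 → roll 3  [load 340/400]
  280 → roll 5 (new)  [load 280/400]
  90 → roll 5  [load 370/400]
  240 → roll 6 (new)  [load 240/400]
6 paper rolls opened.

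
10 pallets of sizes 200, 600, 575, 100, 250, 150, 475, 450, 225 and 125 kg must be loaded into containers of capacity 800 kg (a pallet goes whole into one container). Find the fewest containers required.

4

Total = 600 + 575 + 475 + 450 + 250 + 225 + 200 + 150 + 125 + 100 = 3150 kg.
Lower bound: ⌈3150/800⌉ = 4 containers.
A packing using 4 containers:
  container 1: 600 + 200 = 800
  container 2: 575 + 225 = 800
  container 3: 475 + 150 + 125 = 750
  container 4: 450 + 250 + 100 = 800
This matches the lower bound, so 4 is optimal.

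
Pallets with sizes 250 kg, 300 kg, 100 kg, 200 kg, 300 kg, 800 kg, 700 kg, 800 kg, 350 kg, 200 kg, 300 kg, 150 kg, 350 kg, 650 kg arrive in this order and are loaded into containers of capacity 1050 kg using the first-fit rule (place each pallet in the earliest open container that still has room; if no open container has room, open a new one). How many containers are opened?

6

  250 → container 1 (new)  [load 250/1050]
  300 → container 1  [load 550/1050]
  100 → container 1  [load 650/1050]
  200 → container 1  [load 850/1050]
  300 → container 2 (new)  [load 300/1050]
  800 → container 3 (new)  [load 800/1050]
  700 → container 2  [load 1000/1050]
  800 → container 4 (new)  [load 800/1050]
  350 → container 5 (new)  [load 350/1050]
  200 → container 1  [load 1050/1050]
  300 → container 5  [load 650/1050]
  150 → container 3  [load 950/1050]
  350 → container 5  [load 1000/1050]
  650 → container 6 (new)  [load 650/1050]
6 containers opened.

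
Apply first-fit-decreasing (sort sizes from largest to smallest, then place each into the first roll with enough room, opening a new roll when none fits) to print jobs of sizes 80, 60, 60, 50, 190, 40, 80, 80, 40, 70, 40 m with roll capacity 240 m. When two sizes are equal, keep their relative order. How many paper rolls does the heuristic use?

Sorted descending: 190, 80, 80, 80, 70, 60, 60, 50, 40, 40, 40.
  190 → roll 1 (new)  [load 190/240]
  80 → roll 2 (new)  [load 80/240]
  80 → roll 2  [load 160/240]
  80 → roll 2  [load 240/240]
  70 → roll 3 (new)  [load 70/240]
  60 → roll 3  [load 130/240]
  60 → roll 3  [load 190/240]
  50 → roll 1  [load 240/240]
  40 → roll 3  [load 230/240]
  40 → roll 4 (new)  [load 40/240]
  40 → roll 4  [load 80/240]
4 paper rolls opened.

4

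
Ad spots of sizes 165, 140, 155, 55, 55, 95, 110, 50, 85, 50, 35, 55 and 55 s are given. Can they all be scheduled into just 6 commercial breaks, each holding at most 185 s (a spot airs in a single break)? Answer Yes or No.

Total = 1105 s; ⌈1105/185⌉ = 6.
The bound of 6 does not rule out 6, but exhaustive search shows no assignment into 6 commercial breaks of capacity 185 s exists — the minimum is 7.

No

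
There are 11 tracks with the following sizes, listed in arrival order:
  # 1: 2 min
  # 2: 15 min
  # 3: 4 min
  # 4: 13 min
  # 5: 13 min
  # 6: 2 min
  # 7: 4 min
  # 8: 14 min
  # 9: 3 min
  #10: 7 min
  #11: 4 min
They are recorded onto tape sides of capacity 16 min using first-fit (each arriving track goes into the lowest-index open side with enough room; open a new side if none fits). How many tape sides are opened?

  2 → side 1 (new)  [load 2/16]
  15 → side 2 (new)  [load 15/16]
  4 → side 1  [load 6/16]
  13 → side 3 (new)  [load 13/16]
  13 → side 4 (new)  [load 13/16]
  2 → side 1  [load 8/16]
  4 → side 1  [load 12/16]
  14 → side 5 (new)  [load 14/16]
  3 → side 1  [load 15/16]
  7 → side 6 (new)  [load 7/16]
  4 → side 6  [load 11/16]
6 tape sides opened.

6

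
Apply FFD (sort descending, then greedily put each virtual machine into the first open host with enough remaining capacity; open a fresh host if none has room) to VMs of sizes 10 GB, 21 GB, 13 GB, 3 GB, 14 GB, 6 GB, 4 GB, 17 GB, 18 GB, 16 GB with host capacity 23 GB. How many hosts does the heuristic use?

Sorted descending: 21, 18, 17, 16, 14, 13, 10, 6, 4, 3.
  21 → host 1 (new)  [load 21/23]
  18 → host 2 (new)  [load 18/23]
  17 → host 3 (new)  [load 17/23]
  16 → host 4 (new)  [load 16/23]
  14 → host 5 (new)  [load 14/23]
  13 → host 6 (new)  [load 13/23]
  10 → host 6  [load 23/23]
  6 → host 3  [load 23/23]
  4 → host 2  [load 22/23]
  3 → host 4  [load 19/23]
6 hosts opened.

6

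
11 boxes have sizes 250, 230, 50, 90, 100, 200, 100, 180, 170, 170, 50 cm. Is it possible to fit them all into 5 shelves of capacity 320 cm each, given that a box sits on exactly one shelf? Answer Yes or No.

Total = 1590 cm; ⌈1590/320⌉ = 5.
6 boxes each exceed half the capacity and cannot share a shelf, forcing at least 6 shelves.
At least 6 shelves are required, but only 5 are allowed.

No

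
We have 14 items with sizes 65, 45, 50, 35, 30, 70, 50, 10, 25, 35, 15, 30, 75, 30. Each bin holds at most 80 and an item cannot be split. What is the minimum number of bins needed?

Total = 75 + 70 + 65 + 50 + 50 + 45 + 35 + 35 + 30 + 30 + 30 + 25 + 15 + 10 = 565.
Lower bound: ⌈565/80⌉ = 8 bins.
A packing using 8 bins:
  bin 1: 75 = 75
  bin 2: 70 + 10 = 80
  bin 3: 65 + 15 = 80
  bin 4: 50 + 30 = 80
  bin 5: 50 + 30 = 80
  bin 6: 45 + 35 = 80
  bin 7: 35 + 30 = 65
  bin 8: 25 = 25
This matches the lower bound, so 8 is optimal.

8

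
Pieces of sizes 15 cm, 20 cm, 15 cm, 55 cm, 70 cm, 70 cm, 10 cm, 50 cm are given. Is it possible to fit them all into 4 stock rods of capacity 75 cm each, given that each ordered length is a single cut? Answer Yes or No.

No

Total = 305 cm; ⌈305/75⌉ = 5.
At least 5 stock rods are required, but only 4 are allowed.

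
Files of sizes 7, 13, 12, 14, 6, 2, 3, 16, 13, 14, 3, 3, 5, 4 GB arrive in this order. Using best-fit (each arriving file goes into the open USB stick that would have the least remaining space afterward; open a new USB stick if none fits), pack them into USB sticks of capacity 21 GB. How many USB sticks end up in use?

  7 → USB stick 1 (new)  [load 7/21]
  13 → USB stick 1  [load 20/21]
  12 → USB stick 2 (new)  [load 12/21]
  14 → USB stick 3 (new)  [load 14/21]
  6 → USB stick 3  [load 20/21]
  2 → USB stick 2  [load 14/21]
  3 → USB stick 2  [load 17/21]
  16 → USB stick 4 (new)  [load 16/21]
  13 → USB stick 5 (new)  [load 13/21]
  14 → USB stick 6 (new)  [load 14/21]
  3 → USB stick 2  [load 20/21]
  3 → USB stick 4  [load 19/21]
  5 → USB stick 6  [load 19/21]
  4 → USB stick 5  [load 17/21]
6 USB sticks opened.

6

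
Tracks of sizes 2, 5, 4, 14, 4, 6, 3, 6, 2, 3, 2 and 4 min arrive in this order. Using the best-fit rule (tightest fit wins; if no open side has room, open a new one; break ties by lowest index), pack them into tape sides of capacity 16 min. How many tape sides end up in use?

4

  2 → side 1 (new)  [load 2/16]
  5 → side 1  [load 7/16]
  4 → side 1  [load 11/16]
  14 → side 2 (new)  [load 14/16]
  4 → side 1  [load 15/16]
  6 → side 3 (new)  [load 6/16]
  3 → side 3  [load 9/16]
  6 → side 3  [load 15/16]
  2 → side 2  [load 16/16]
  3 → side 4 (new)  [load 3/16]
  2 → side 4  [load 5/16]
  4 → side 4  [load 9/16]
4 tape sides opened.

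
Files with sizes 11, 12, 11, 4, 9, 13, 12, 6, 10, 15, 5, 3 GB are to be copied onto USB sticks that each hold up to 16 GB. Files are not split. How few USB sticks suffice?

Total = 15 + 13 + 12 + 12 + 11 + 11 + 10 + 9 + 6 + 5 + 4 + 3 = 111 GB.
Lower bound: ⌈111/16⌉ = 7 USB sticks.
Also, 8 files each exceed 8 GB, and no two of those can share a USB stick, so at least 8 USB sticks are needed.
A packing using 8 USB sticks:
  USB stick 1: 15 = 15
  USB stick 2: 13 + 3 = 16
  USB stick 3: 12 + 4 = 16
  USB stick 4: 12 = 12
  USB stick 5: 11 + 5 = 16
  USB stick 6: 11 = 11
  USB stick 7: 10 + 6 = 16
  USB stick 8: 9 = 9
This matches the lower bound, so 8 is optimal.

8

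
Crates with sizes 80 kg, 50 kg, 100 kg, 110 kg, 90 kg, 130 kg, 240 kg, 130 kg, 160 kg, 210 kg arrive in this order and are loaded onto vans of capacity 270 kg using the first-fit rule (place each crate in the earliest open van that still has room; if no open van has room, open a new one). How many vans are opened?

6

  80 → van 1 (new)  [load 80/270]
  50 → van 1  [load 130/270]
  100 → van 1  [load 230/270]
  110 → van 2 (new)  [load 110/270]
  90 → van 2  [load 200/270]
  130 → van 3 (new)  [load 130/270]
  240 → van 4 (new)  [load 240/270]
  130 → van 3  [load 260/270]
  160 → van 5 (new)  [load 160/270]
  210 → van 6 (new)  [load 210/270]
6 vans opened.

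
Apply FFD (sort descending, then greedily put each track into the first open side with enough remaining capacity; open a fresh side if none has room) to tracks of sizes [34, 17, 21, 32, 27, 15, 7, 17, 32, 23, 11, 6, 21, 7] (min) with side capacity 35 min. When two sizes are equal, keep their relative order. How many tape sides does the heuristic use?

Sorted descending: 34, 32, 32, 27, 23, 21, 21, 17, 17, 15, 11, 7, 7, 6.
  34 → side 1 (new)  [load 34/35]
  32 → side 2 (new)  [load 32/35]
  32 → side 3 (new)  [load 32/35]
  27 → side 4 (new)  [load 27/35]
  23 → side 5 (new)  [load 23/35]
  21 → side 6 (new)  [load 21/35]
  21 → side 7 (new)  [load 21/35]
  17 → side 8 (new)  [load 17/35]
  17 → side 8  [load 34/35]
  15 → side 9 (new)  [load 15/35]
  11 → side 5  [load 34/35]
  7 → side 4  [load 34/35]
  7 → side 6  [load 28/35]
  6 → side 6  [load 34/35]
9 tape sides opened.

9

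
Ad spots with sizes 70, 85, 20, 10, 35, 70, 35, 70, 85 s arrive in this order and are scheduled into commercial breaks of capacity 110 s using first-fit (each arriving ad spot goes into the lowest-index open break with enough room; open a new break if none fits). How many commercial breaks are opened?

5

  70 → break 1 (new)  [load 70/110]
  85 → break 2 (new)  [load 85/110]
  20 → break 1  [load 90/110]
  10 → break 1  [load 100/110]
  35 → break 3 (new)  [load 35/110]
  70 → break 3  [load 105/110]
  35 → break 4 (new)  [load 35/110]
  70 → break 4  [load 105/110]
  85 → break 5 (new)  [load 85/110]
5 commercial breaks opened.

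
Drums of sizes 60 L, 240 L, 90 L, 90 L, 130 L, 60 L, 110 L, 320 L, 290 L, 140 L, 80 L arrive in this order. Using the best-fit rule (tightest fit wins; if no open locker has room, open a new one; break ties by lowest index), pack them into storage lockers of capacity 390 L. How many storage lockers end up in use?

5

  60 → locker 1 (new)  [load 60/390]
  240 → locker 1  [load 300/390]
  90 → locker 1  [load 390/390]
  90 → locker 2 (new)  [load 90/390]
  130 → locker 2  [load 220/390]
  60 → locker 2  [load 280/390]
  110 → locker 2  [load 390/390]
  320 → locker 3 (new)  [load 320/390]
  290 → locker 4 (new)  [load 290/390]
  140 → locker 5 (new)  [load 140/390]
  80 → locker 4  [load 370/390]
5 storage lockers opened.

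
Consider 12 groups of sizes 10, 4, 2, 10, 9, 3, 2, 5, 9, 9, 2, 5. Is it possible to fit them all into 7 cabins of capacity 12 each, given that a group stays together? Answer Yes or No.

A valid assignment using 7 cabins:
  cabin 1: 10 + 2 = 12
  cabin 2: 10 + 2 = 12
  cabin 3: 9 + 3 = 12
  cabin 4: 9 + 2 = 11
  cabin 5: 9 = 9
  cabin 6: 5 + 5 = 10
  cabin 7: 4 = 4
Every load is within 12, so 7 cabins suffice.

Yes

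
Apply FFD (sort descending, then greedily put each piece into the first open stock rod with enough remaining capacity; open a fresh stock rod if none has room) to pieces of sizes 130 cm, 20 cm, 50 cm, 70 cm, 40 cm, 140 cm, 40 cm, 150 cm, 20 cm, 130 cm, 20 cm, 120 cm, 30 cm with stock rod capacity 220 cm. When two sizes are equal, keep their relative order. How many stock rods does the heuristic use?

Sorted descending: 150, 140, 130, 130, 120, 70, 50, 40, 40, 30, 20, 20, 20.
  150 → stock rod 1 (new)  [load 150/220]
  140 → stock rod 2 (new)  [load 140/220]
  130 → stock rod 3 (new)  [load 130/220]
  130 → stock rod 4 (new)  [load 130/220]
  120 → stock rod 5 (new)  [load 120/220]
  70 → stock rod 1  [load 220/220]
  50 → stock rod 2  [load 190/220]
  40 → stock rod 3  [load 170/220]
  40 → stock rod 3  [load 210/220]
  30 → stock rod 2  [load 220/220]
  20 → stock rod 4  [load 150/220]
  20 → stock rod 4  [load 170/220]
  20 → stock rod 4  [load 190/220]
5 stock rods opened.

5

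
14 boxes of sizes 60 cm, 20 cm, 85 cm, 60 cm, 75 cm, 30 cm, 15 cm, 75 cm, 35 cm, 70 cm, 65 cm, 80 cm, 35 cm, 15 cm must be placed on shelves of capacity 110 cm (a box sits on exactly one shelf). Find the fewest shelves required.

8

Total = 85 + 80 + 75 + 75 + 70 + 65 + 60 + 60 + 35 + 35 + 30 + 20 + 15 + 15 = 720 cm.
Lower bound: ⌈720/110⌉ = 7 shelves.
Also, 8 boxes each exceed 55 cm, and no two of those can share a shelf, so at least 8 shelves are needed.
A packing using 8 shelves:
  shelf 1: 85 + 20 = 105
  shelf 2: 80 + 30 = 110
  shelf 3: 75 + 35 = 110
  shelf 4: 75 + 35 = 110
  shelf 5: 70 + 15 + 15 = 100
  shelf 6: 65 = 65
  shelf 7: 60 = 60
  shelf 8: 60 = 60
This matches the lower bound, so 8 is optimal.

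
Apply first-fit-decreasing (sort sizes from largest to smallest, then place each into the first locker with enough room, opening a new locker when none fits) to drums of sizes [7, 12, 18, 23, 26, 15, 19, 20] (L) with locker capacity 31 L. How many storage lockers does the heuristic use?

6

Sorted descending: 26, 23, 20, 19, 18, 15, 12, 7.
  26 → locker 1 (new)  [load 26/31]
  23 → locker 2 (new)  [load 23/31]
  20 → locker 3 (new)  [load 20/31]
  19 → locker 4 (new)  [load 19/31]
  18 → locker 5 (new)  [load 18/31]
  15 → locker 6 (new)  [load 15/31]
  12 → locker 4  [load 31/31]
  7 → locker 2  [load 30/31]
6 storage lockers opened.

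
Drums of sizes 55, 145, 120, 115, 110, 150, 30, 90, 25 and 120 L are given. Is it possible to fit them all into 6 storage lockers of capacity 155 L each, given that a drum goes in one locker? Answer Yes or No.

Total = 960 L; ⌈960/155⌉ = 7.
At least 7 storage lockers are required, but only 6 are allowed.

No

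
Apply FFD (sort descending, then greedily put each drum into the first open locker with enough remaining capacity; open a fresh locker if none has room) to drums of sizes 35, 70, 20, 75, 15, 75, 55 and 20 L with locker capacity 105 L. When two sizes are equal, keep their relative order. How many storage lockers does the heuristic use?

4

Sorted descending: 75, 75, 70, 55, 35, 20, 20, 15.
  75 → locker 1 (new)  [load 75/105]
  75 → locker 2 (new)  [load 75/105]
  70 → locker 3 (new)  [load 70/105]
  55 → locker 4 (new)  [load 55/105]
  35 → locker 3  [load 105/105]
  20 → locker 1  [load 95/105]
  20 → locker 2  [load 95/105]
  15 → locker 4  [load 70/105]
4 storage lockers opened.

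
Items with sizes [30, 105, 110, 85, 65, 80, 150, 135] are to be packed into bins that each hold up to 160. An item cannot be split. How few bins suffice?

Total = 150 + 135 + 110 + 105 + 85 + 80 + 65 + 30 = 760.
Lower bound: ⌈760/160⌉ = 5 bins.
A packing using 6 bins:
  bin 1: 150 = 150
  bin 2: 135 = 135
  bin 3: 110 + 30 = 140
  bin 4: 105 = 105
  bin 5: 85 + 65 = 150
  bin 6: 80 = 80
No arrangement into 5 bins stays within capacity, so 6 is optimal.

6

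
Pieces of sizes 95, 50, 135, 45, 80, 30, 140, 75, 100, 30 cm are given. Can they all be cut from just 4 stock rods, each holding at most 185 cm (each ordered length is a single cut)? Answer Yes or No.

No

Total = 780 cm; ⌈780/185⌉ = 5.
At least 5 stock rods are required, but only 4 are allowed.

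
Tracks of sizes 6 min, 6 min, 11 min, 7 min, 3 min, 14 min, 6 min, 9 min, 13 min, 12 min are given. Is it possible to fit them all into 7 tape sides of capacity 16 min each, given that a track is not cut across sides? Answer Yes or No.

A valid assignment using 7 tape sides:
  side 1: 14 = 14
  side 2: 13 + 3 = 16
  side 3: 12 = 12
  side 4: 11 = 11
  side 5: 9 + 7 = 16
  side 6: 6 + 6 = 12
  side 7: 6 = 6
Every load is within 16 min, so 7 tape sides suffice.

Yes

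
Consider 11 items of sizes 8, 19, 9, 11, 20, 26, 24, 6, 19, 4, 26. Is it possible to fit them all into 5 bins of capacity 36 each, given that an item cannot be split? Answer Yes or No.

Total = 172; ⌈172/36⌉ = 5.
6 items each exceed half the capacity and cannot share a bin, forcing at least 6 bins.
At least 6 bins are required, but only 5 are allowed.

No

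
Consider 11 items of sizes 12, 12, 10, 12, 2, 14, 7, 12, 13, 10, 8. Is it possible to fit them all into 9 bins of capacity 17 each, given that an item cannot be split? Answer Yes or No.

Yes

A valid assignment using 9 bins:
  bin 1: 14 + 2 = 16
  bin 2: 13 = 13
  bin 3: 12 = 12
  bin 4: 12 = 12
  bin 5: 12 = 12
  bin 6: 12 = 12
  bin 7: 10 + 7 = 17
  bin 8: 10 = 10
  bin 9: 8 = 8
Every load is within 17, so 9 bins suffice.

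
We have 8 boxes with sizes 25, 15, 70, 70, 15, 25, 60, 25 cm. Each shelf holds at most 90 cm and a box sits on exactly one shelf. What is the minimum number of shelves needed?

Total = 70 + 70 + 60 + 25 + 25 + 25 + 15 + 15 = 305 cm.
Lower bound: ⌈305/90⌉ = 4 shelves.
A packing using 4 shelves:
  shelf 1: 70 + 15 = 85
  shelf 2: 70 + 15 = 85
  shelf 3: 60 + 25 = 85
  shelf 4: 25 + 25 = 50
This matches the lower bound, so 4 is optimal.

4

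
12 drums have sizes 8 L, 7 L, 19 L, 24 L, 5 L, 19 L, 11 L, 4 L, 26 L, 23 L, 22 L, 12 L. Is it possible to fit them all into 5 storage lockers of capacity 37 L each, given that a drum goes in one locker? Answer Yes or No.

Total = 180 L; ⌈180/37⌉ = 5.
6 drums each exceed half the capacity and cannot share a locker, forcing at least 6 storage lockers.
At least 6 storage lockers are required, but only 5 are allowed.

No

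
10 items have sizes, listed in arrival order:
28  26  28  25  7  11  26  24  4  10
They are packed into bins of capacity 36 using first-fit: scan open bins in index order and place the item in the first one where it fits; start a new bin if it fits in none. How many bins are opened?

6

  28 → bin 1 (new)  [load 28/36]
  26 → bin 2 (new)  [load 26/36]
  28 → bin 3 (new)  [load 28/36]
  25 → bin 4 (new)  [load 25/36]
  7 → bin 1  [load 35/36]
  11 → bin 4  [load 36/36]
  26 → bin 5 (new)  [load 26/36]
  24 → bin 6 (new)  [load 24/36]
  4 → bin 2  [load 30/36]
  10 → bin 5  [load 36/36]
6 bins opened.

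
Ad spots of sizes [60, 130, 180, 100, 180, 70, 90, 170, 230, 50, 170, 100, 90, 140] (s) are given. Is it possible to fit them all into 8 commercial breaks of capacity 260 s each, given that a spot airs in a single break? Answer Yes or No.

Yes

A valid assignment using 8 commercial breaks:
  break 1: 230 = 230
  break 2: 180 + 70 = 250
  break 3: 180 + 60 = 240
  break 4: 170 + 90 = 260
  break 5: 170 + 90 = 260
  break 6: 140 + 100 = 240
  break 7: 130 + 100 = 230
  break 8: 50 = 50
Every load is within 260 s, so 8 commercial breaks suffice.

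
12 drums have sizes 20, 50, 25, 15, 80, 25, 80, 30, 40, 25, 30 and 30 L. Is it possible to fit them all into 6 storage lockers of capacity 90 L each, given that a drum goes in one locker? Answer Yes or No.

A valid assignment using 6 storage lockers:
  locker 1: 80 = 80
  locker 2: 80 = 80
  locker 3: 50 + 40 = 90
  locker 4: 30 + 30 + 30 = 90
  locker 5: 25 + 25 + 25 + 15 = 90
  locker 6: 20 = 20
Every load is within 90 L, so 6 storage lockers suffice.

Yes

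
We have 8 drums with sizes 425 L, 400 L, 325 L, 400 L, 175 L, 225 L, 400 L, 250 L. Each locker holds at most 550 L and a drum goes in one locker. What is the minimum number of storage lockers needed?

Total = 425 + 400 + 400 + 400 + 325 + 250 + 225 + 175 = 2600 L.
Lower bound: ⌈2600/550⌉ = 5 storage lockers.
A packing using 6 storage lockers:
  locker 1: 425 = 425
  locker 2: 400 = 400
  locker 3: 400 = 400
  locker 4: 400 = 400
  locker 5: 325 + 225 = 550
  locker 6: 250 + 175 = 425
No arrangement into 5 storage lockers stays within capacity, so 6 is optimal.

6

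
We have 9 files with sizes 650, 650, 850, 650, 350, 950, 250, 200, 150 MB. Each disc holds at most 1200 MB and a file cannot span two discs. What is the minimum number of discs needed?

Total = 950 + 850 + 650 + 650 + 650 + 350 + 250 + 200 + 150 = 4700 MB.
Lower bound: ⌈4700/1200⌉ = 4 discs.
Also, 5 files each exceed 600 MB, and no two of those can share a disc, so at least 5 discs are needed.
A packing using 5 discs:
  disc 1: 950 + 250 = 1200
  disc 2: 850 + 350 = 1200
  disc 3: 650 + 200 + 150 = 1000
  disc 4: 650 = 650
  disc 5: 650 = 650
This matches the lower bound, so 5 is optimal.

5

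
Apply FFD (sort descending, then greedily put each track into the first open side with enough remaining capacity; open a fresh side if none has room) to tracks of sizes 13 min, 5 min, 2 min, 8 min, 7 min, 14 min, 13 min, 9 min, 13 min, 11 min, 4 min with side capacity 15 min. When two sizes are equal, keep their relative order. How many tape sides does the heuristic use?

7

Sorted descending: 14, 13, 13, 13, 11, 9, 8, 7, 5, 4, 2.
  14 → side 1 (new)  [load 14/15]
  13 → side 2 (new)  [load 13/15]
  13 → side 3 (new)  [load 13/15]
  13 → side 4 (new)  [load 13/15]
  11 → side 5 (new)  [load 11/15]
  9 → side 6 (new)  [load 9/15]
  8 → side 7 (new)  [load 8/15]
  7 → side 7  [load 15/15]
  5 → side 6  [load 14/15]
  4 → side 5  [load 15/15]
  2 → side 2  [load 15/15]
7 tape sides opened.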